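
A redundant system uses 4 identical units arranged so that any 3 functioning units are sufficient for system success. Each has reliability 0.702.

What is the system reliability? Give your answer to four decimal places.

0.6552

R = Σ_{i=3}^{4} C(4,i) p^i (1−p)^{4−i} with p = 0.702
C(4,3)·0.702^3·0.298^1 = 0.412371
C(4,4)·0.702^4·0.298^0 = 0.242856
Sum = 0.6552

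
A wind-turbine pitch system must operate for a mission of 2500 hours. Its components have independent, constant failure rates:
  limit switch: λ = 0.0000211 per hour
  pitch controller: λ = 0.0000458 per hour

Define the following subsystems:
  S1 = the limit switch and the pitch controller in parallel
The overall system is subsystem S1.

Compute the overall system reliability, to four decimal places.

0.9944

R(limit switch) = exp(−0.0000211 × 2500) = 0.948617
R(pitch controller) = exp(−0.0000458 × 2500) = 0.891812
Parallel (limit switch and pitch controller): 1 − (1 − 0.948617)(1 − 0.891812) = 0.9944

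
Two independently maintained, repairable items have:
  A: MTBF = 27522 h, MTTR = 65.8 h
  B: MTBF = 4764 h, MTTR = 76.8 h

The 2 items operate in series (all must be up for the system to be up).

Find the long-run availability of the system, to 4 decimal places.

0.9818

A(A) = MTBF/(MTBF+MTTR) = 27522/(27522+65.8) = 0.997615
A(B) = MTBF/(MTBF+MTTR) = 4764/(4764+76.8) = 0.984135
Series availability: 0.997615 × 0.984135 = 0.9818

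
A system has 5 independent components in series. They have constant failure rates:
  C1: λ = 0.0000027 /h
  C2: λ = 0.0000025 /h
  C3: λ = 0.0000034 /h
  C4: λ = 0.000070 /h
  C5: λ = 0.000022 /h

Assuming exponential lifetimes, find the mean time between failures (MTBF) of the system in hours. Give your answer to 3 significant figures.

9940

Series of exponential components: λ_sys = Σ λ_i
λ_sys = 0.0000027 + 0.0000025 + 0.0000034 + 0.000070 + 0.000022 = 1.0060e-04 /h
MTBF = 1 / λ_sys = 9940 h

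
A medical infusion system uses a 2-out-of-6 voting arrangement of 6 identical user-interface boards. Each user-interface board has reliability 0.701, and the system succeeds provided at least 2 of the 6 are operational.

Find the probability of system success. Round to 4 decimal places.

0.9892

R = Σ_{i=2}^{6} C(6,i) p^i (1−p)^{6−i} with p = 0.701
C(6,2)·0.701^2·0.299^4 = 0.058913
C(6,3)·0.701^3·0.299^3 = 0.184161
C(6,4)·0.701^4·0.299^2 = 0.323822
C(6,5)·0.701^5·0.299^1 = 0.303677
C(6,6)·0.701^6·0.299^0 = 0.118661
Sum = 0.9892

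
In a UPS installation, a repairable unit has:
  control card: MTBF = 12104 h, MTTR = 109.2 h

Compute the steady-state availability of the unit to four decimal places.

0.9911

A(control card) = MTBF/(MTBF+MTTR) = 12104/(12104+109.2) = 0.9911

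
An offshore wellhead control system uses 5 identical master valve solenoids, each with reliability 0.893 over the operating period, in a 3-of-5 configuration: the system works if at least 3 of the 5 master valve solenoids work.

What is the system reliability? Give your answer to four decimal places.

0.9896

R = Σ_{i=3}^{5} C(5,i) p^i (1−p)^{5−i} with p = 0.893
C(5,3)·0.893^3·0.107^2 = 0.081531
C(5,4)·0.893^4·0.107^1 = 0.340220
C(5,5)·0.893^5·0.107^0 = 0.567881
Sum = 0.9896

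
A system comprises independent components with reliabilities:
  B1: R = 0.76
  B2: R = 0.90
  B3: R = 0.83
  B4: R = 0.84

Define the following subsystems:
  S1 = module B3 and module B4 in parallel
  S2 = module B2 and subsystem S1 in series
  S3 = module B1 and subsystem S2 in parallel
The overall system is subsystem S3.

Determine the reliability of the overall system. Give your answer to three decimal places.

0.970

Parallel (B3 and B4): 1 − (1 − 0.83000)(1 − 0.84000) = 0.97280
Series (B2 and [0.97280]): 0.90000 × 0.97280 = 0.87552
Parallel (B1 and [0.87552]): 1 − (1 − 0.76000)(1 − 0.87552) = 0.970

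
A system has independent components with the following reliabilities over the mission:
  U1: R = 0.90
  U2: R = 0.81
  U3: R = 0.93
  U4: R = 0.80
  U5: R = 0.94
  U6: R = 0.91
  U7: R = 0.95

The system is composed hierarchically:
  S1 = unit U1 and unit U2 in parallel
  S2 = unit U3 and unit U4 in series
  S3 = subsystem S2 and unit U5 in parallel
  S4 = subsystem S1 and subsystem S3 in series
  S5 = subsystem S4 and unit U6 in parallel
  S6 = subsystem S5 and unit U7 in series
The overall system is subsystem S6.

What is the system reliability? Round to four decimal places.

Parallel (U1 and U2): 1 − (1 − 0.900000)(1 − 0.810000) = 0.981000
Series (U3 and U4): 0.930000 × 0.800000 = 0.744000
Parallel ([0.744000] and U5): 1 − (1 − 0.744000)(1 − 0.940000) = 0.984640
Series ([0.981000] and [0.984640]): 0.981000 × 0.984640 = 0.965932
Parallel ([0.965932] and U6): 1 − (1 − 0.965932)(1 − 0.910000) = 0.996934
Series ([0.996934] and U7): 0.996934 × 0.950000 = 0.9471

0.9471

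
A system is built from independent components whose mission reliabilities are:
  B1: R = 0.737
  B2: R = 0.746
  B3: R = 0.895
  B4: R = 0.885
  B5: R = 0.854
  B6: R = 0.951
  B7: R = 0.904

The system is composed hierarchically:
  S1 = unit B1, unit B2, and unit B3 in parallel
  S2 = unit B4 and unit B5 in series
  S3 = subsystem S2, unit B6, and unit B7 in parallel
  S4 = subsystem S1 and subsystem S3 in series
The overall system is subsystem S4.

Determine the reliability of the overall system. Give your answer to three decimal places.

Parallel (B1, B2, and B3): 1 − (1 − 0.73700)(1 − 0.74600)(1 − 0.89500) = 0.99299
Series (B4 and B5): 0.88500 × 0.85400 = 0.75579
Parallel ([0.75579], B6, and B7): 1 − (1 − 0.75579)(1 − 0.95100)(1 − 0.90400) = 0.99885
Series ([0.99299] and [0.99885]): 0.99299 × 0.99885 = 0.992

0.992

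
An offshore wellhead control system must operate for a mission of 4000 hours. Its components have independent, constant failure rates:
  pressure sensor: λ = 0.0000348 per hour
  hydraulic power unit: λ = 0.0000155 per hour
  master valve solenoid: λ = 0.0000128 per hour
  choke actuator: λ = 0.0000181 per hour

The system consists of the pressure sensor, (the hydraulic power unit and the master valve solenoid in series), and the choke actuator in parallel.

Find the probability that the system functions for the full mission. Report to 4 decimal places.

0.9990

R(pressure sensor) = exp(−0.0000348 × 4000) = 0.870054
R(hydraulic power unit) = exp(−0.0000155 × 4000) = 0.939883
R(master valve solenoid) = exp(−0.0000128 × 4000) = 0.950089
R(choke actuator) = exp(−0.0000181 × 4000) = 0.930159
Series (hydraulic power unit and master valve solenoid): 0.939883 × 0.950089 = 0.892972
Parallel (pressure sensor, [0.892972], and choke actuator): 1 − (1 − 0.870054)(1 − 0.892972)(1 − 0.930159) = 0.9990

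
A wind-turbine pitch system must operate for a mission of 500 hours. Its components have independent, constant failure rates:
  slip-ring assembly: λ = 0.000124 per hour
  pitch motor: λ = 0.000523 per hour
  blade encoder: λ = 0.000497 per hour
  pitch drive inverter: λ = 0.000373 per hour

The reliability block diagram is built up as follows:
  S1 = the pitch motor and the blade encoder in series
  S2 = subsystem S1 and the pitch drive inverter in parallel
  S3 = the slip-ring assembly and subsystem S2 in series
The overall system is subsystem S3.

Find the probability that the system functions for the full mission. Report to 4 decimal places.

0.8760

R(slip-ring assembly) = exp(−0.000124 × 500) = 0.939883
R(pitch motor) = exp(−0.000523 × 500) = 0.769896
R(blade encoder) = exp(−0.000497 × 500) = 0.779970
R(pitch drive inverter) = exp(−0.000373 × 500) = 0.829859
Series (pitch motor and blade encoder): 0.769896 × 0.779970 = 0.600496
Parallel ([0.600496] and pitch drive inverter): 1 − (1 − 0.600496)(1 − 0.829859) = 0.932028
Series (slip-ring assembly and [0.932028]): 0.939883 × 0.932028 = 0.8760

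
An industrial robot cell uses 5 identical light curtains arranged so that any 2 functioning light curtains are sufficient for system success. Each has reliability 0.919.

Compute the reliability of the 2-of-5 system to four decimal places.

0.9998

R = Σ_{i=2}^{5} C(5,i) p^i (1−p)^{5−i} with p = 0.919
C(5,2)·0.919^2·0.081^3 = 0.004488
C(5,3)·0.919^3·0.081^2 = 0.050923
C(5,4)·0.919^4·0.081^1 = 0.288880
C(5,5)·0.919^5·0.081^0 = 0.655507
Sum = 0.9998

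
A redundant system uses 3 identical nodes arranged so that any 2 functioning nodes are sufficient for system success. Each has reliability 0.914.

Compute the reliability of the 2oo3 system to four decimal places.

0.9791

R = Σ_{i=2}^{3} C(3,i) p^i (1−p)^{3−i} with p = 0.914
C(3,2)·0.914^2·0.086^1 = 0.215532
C(3,3)·0.914^3·0.086^0 = 0.763552
Sum = 0.9791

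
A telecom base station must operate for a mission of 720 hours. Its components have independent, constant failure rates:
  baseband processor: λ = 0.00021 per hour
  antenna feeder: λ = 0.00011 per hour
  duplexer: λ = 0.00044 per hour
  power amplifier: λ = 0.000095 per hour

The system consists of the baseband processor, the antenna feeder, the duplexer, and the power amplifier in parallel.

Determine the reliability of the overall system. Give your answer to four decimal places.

0.9998

R(baseband processor) = exp(−0.00021 × 720) = 0.859676
R(antenna feeder) = exp(−0.00011 × 720) = 0.923855
R(duplexer) = exp(−0.00044 × 720) = 0.728476
R(power amplifier) = exp(−0.000095 × 720) = 0.933887
Parallel (baseband processor, antenna feeder, duplexer, and power amplifier): 1 − (1 − 0.859676)(1 − 0.923855)(1 − 0.728476)(1 − 0.933887) = 0.9998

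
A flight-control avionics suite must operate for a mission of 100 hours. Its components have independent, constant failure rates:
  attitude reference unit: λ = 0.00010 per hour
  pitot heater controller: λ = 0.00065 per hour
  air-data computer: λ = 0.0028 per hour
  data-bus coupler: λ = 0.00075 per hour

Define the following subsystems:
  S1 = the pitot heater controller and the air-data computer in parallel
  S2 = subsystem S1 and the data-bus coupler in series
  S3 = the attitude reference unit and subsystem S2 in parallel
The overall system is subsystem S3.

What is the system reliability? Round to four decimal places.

R(attitude reference unit) = exp(−0.00010 × 100) = 0.990050
R(pitot heater controller) = exp(−0.00065 × 100) = 0.937067
R(air-data computer) = exp(−0.0028 × 100) = 0.755784
R(data-bus coupler) = exp(−0.00075 × 100) = 0.927743
Parallel (pitot heater controller and air-data computer): 1 − (1 − 0.937067)(1 − 0.755784) = 0.984631
Series ([0.984631] and data-bus coupler): 0.984631 × 0.927743 = 0.913485
Parallel (attitude reference unit and [0.913485]): 1 − (1 − 0.990050)(1 − 0.913485) = 0.9991

0.9991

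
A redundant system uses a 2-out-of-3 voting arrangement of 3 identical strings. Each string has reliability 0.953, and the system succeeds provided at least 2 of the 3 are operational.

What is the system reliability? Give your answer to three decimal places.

R = Σ_{i=2}^{3} C(3,i) p^i (1−p)^{3−i} with p = 0.953
C(3,2)·0.953^2·0.047^1 = 0.12806
C(3,3)·0.953^3·0.047^0 = 0.86552
Sum = 0.994

0.994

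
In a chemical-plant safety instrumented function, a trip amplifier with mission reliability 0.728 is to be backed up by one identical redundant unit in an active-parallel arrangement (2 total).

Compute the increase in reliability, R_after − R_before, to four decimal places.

0.1980

R_before = 0.728
R_after = 1 − (1 − 0.728)^2 = 0.9260
ΔR = 0.9260 − 0.728 = 0.1980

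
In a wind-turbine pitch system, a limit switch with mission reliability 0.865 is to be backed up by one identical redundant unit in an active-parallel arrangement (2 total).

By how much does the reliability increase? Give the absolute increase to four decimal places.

R_before = 0.865
R_after = 1 − (1 − 0.865)^2 = 0.9818
ΔR = 0.9818 − 0.865 = 0.1168

0.1168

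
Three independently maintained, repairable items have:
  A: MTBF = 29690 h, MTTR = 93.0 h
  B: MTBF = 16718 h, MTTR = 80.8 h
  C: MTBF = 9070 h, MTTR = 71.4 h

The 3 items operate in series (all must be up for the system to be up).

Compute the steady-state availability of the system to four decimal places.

A(A) = MTBF/(MTBF+MTTR) = 29690/(29690+93.0) = 0.996877
A(B) = MTBF/(MTBF+MTTR) = 16718/(16718+80.8) = 0.995190
A(C) = MTBF/(MTBF+MTTR) = 9070/(9070+71.4) = 0.992189
Series availability: 0.996877 × 0.995190 × 0.992189 = 0.9843

0.9843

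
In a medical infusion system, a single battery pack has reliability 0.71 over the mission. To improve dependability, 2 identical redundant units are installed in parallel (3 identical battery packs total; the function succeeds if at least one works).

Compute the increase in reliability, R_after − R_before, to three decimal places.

R_before = 0.71
R_after = 1 − (1 − 0.71)^3 = 0.976
ΔR = 0.976 − 0.71 = 0.266

0.266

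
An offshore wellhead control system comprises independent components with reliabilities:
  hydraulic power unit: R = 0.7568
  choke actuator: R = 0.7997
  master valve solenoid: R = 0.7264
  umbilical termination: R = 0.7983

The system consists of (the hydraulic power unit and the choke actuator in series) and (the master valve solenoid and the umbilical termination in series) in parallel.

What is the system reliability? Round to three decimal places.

0.834

Series (hydraulic power unit and choke actuator): 0.75680 × 0.79970 = 0.60521
Series (master valve solenoid and umbilical termination): 0.72640 × 0.79830 = 0.57989
Parallel ([0.60521] and [0.57989]): 1 − (1 − 0.60521)(1 − 0.57989) = 0.834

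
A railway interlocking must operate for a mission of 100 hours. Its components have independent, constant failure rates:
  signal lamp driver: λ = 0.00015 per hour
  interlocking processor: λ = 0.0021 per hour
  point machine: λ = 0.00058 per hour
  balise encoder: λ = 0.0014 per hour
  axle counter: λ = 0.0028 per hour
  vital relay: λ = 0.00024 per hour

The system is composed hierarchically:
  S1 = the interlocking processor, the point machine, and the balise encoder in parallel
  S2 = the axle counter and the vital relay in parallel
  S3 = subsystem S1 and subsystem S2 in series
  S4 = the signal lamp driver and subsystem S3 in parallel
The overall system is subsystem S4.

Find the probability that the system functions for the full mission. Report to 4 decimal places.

R(signal lamp driver) = exp(−0.00015 × 100) = 0.985112
R(interlocking processor) = exp(−0.0021 × 100) = 0.810584
R(point machine) = exp(−0.00058 × 100) = 0.943650
R(balise encoder) = exp(−0.0014 × 100) = 0.869358
R(axle counter) = exp(−0.0028 × 100) = 0.755784
R(vital relay) = exp(−0.00024 × 100) = 0.976286
Parallel (interlocking processor, point machine, and balise encoder): 1 − (1 − 0.810584)(1 − 0.943650)(1 − 0.869358) = 0.998606
Parallel (axle counter and vital relay): 1 − (1 − 0.755784)(1 − 0.976286) = 0.994209
Series ([0.998606] and [0.994209]): 0.998606 × 0.994209 = 0.992823
Parallel (signal lamp driver and [0.992823]): 1 − (1 − 0.985112)(1 − 0.992823) = 0.9999

0.9999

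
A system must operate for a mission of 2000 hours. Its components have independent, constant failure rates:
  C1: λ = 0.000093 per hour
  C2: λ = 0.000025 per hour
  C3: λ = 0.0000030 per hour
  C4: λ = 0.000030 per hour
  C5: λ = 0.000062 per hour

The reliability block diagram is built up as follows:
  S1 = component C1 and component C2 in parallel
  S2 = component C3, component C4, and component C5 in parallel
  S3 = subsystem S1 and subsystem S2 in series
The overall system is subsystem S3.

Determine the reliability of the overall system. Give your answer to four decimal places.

0.9917

R(C1) = exp(−0.000093 × 2000) = 0.830274
R(C2) = exp(−0.000025 × 2000) = 0.951229
R(C3) = exp(−0.0000030 × 2000) = 0.994018
R(C4) = exp(−0.000030 × 2000) = 0.941765
R(C5) = exp(−0.000062 × 2000) = 0.883380
Parallel (C1 and C2): 1 − (1 − 0.830274)(1 − 0.951229) = 0.991722
Parallel (C3, C4, and C5): 1 − (1 − 0.994018)(1 − 0.941765)(1 − 0.883380) = 0.999959
Series ([0.991722] and [0.999959]): 0.991722 × 0.999959 = 0.9917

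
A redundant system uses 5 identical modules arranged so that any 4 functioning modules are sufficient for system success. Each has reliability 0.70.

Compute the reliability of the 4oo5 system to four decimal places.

0.5282

R = Σ_{i=4}^{5} C(5,i) p^i (1−p)^{5−i} with p = 0.70
C(5,4)·0.70^4·0.30^1 = 0.360150
C(5,5)·0.70^5·0.30^0 = 0.168070
Sum = 0.5282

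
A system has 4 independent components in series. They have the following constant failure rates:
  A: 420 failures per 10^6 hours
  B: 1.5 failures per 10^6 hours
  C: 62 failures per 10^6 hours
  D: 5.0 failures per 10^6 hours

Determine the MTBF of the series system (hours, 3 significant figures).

Series of exponential components: λ_sys = Σ λ_i
λ_sys = 0.00042 + 0.0000015 + 0.000062 + 0.0000050 = 4.8850e-04 /h
MTBF = 1 / λ_sys = 2050 h

2050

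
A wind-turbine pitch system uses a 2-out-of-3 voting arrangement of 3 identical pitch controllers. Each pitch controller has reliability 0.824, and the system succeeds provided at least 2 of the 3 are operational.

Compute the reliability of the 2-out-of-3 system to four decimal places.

R = Σ_{i=2}^{3} C(3,i) p^i (1−p)^{3−i} with p = 0.824
C(3,2)·0.824^2·0.176^1 = 0.358499
C(3,3)·0.824^3·0.176^0 = 0.559476
Sum = 0.9180

0.9180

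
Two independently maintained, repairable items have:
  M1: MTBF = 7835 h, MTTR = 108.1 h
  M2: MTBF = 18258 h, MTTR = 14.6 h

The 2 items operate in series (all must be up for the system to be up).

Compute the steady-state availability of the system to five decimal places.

0.98560

A(M1) = MTBF/(MTBF+MTTR) = 7835/(7835+108.1) = 0.986391
A(M2) = MTBF/(MTBF+MTTR) = 18258/(18258+14.6) = 0.999201
Series availability: 0.986391 × 0.999201 = 0.98560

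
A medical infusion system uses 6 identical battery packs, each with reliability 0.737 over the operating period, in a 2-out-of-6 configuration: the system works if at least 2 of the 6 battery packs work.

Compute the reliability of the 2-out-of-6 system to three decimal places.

0.994

R = Σ_{i=2}^{6} C(6,i) p^i (1−p)^{6−i} with p = 0.737
C(6,2)·0.737^2·0.263^4 = 0.03898
C(6,3)·0.737^3·0.263^3 = 0.14565
C(6,4)·0.737^4·0.263^2 = 0.30611
C(6,5)·0.737^5·0.263^1 = 0.34312
C(6,6)·0.737^6·0.263^0 = 0.16025
Sum = 0.994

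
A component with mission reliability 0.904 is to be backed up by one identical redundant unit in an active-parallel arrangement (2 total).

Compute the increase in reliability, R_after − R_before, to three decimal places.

0.087

R_before = 0.904
R_after = 1 − (1 − 0.904)^2 = 0.991
ΔR = 0.991 − 0.904 = 0.087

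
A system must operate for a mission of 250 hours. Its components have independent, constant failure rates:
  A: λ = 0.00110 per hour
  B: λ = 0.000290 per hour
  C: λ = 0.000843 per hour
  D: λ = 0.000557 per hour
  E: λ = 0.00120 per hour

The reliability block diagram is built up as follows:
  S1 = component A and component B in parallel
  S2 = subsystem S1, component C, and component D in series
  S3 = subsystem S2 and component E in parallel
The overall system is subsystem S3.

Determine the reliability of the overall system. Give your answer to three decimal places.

R(A) = exp(−0.00110 × 250) = 0.75957
R(B) = exp(−0.000290 × 250) = 0.93007
R(C) = exp(−0.000843 × 250) = 0.80998
R(D) = exp(−0.000557 × 250) = 0.87001
R(E) = exp(−0.00120 × 250) = 0.74082
Parallel (A and B): 1 − (1 − 0.75957)(1 − 0.93007) = 0.98319
Series ([0.98319], C, and D): 0.98319 × 0.80998 × 0.87001 = 0.69284
Parallel ([0.69284] and E): 1 − (1 − 0.69284)(1 − 0.74082) = 0.920

0.920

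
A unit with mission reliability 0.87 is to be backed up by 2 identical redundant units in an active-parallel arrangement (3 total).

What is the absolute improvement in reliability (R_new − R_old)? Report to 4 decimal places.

R_before = 0.87
R_after = 1 − (1 − 0.87)^3 = 0.9978
ΔR = 0.9978 − 0.87 = 0.1278

0.1278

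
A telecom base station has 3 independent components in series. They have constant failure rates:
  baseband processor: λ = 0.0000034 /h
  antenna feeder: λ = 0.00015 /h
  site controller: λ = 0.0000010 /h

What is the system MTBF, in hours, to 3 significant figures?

Series of exponential components: λ_sys = Σ λ_i
λ_sys = 0.0000034 + 0.00015 + 0.0000010 = 1.5440e-04 /h
MTBF = 1 / λ_sys = 6480 h

6480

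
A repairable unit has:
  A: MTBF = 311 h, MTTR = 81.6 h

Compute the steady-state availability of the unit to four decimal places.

A(A) = MTBF/(MTBF+MTTR) = 311/(311+81.6) = 0.7922

0.7922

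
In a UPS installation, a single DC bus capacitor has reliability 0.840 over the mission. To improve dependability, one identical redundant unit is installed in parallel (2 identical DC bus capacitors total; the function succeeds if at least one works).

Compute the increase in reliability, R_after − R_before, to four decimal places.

0.1344

R_before = 0.840
R_after = 1 − (1 − 0.840)^2 = 0.9744
ΔR = 0.9744 − 0.840 = 0.1344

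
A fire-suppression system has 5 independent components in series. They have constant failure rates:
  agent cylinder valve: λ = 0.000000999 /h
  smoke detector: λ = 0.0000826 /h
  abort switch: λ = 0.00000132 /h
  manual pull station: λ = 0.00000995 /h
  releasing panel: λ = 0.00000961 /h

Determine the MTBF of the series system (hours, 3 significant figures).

9570

Series of exponential components: λ_sys = Σ λ_i
λ_sys = 0.000000999 + 0.0000826 + 0.00000132 + 0.00000995 + 0.00000961 = 1.0448e-04 /h
MTBF = 1 / λ_sys = 9570 h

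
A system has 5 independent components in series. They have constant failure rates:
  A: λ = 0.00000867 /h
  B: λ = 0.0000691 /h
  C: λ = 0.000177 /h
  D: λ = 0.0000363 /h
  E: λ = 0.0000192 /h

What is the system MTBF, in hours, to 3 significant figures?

3220

Series of exponential components: λ_sys = Σ λ_i
λ_sys = 0.00000867 + 0.0000691 + 0.000177 + 0.0000363 + 0.0000192 = 3.1027e-04 /h
MTBF = 1 / λ_sys = 3220 h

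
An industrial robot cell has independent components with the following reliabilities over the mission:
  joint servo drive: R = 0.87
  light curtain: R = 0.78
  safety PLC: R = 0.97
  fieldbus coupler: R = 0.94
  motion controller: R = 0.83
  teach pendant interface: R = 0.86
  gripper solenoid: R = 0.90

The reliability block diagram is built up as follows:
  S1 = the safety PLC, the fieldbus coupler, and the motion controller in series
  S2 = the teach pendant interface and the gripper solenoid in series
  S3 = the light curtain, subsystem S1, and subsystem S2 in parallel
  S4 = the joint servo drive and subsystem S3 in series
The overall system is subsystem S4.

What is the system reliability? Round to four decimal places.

0.8595

Series (safety PLC, fieldbus coupler, and motion controller): 0.970000 × 0.940000 × 0.830000 = 0.756794
Series (teach pendant interface and gripper solenoid): 0.860000 × 0.900000 = 0.774000
Parallel (light curtain, [0.756794], and [0.774000]): 1 − (1 − 0.780000)(1 − 0.756794)(1 − 0.774000) = 0.987908
Series (joint servo drive and [0.987908]): 0.870000 × 0.987908 = 0.8595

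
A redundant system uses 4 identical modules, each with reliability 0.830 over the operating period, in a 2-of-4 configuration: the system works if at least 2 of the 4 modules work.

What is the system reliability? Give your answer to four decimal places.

0.9829

R = Σ_{i=2}^{4} C(4,i) p^i (1−p)^{4−i} with p = 0.830
C(4,2)·0.830^2·0.170^2 = 0.119455
C(4,3)·0.830^3·0.170^1 = 0.388815
C(4,4)·0.830^4·0.170^0 = 0.474583
Sum = 0.9829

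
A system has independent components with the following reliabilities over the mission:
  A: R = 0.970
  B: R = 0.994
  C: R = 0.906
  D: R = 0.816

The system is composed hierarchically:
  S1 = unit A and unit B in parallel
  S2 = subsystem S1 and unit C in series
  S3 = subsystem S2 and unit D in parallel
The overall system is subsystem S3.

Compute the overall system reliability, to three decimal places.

0.983

Parallel (A and B): 1 − (1 − 0.97000)(1 − 0.99400) = 0.99982
Series ([0.99982] and C): 0.99982 × 0.90600 = 0.90584
Parallel ([0.90584] and D): 1 − (1 − 0.90584)(1 − 0.81600) = 0.983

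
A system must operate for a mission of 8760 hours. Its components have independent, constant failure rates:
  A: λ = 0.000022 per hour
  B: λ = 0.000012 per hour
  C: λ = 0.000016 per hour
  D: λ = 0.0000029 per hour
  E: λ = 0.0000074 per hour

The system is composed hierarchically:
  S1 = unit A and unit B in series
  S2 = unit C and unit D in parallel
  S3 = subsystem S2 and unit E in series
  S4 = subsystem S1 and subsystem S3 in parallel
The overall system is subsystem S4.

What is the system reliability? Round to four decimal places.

0.9830

R(A) = exp(−0.000022 × 8760) = 0.824713
R(B) = exp(−0.000012 × 8760) = 0.900216
R(C) = exp(−0.000016 × 8760) = 0.869219
R(D) = exp(−0.0000029 × 8760) = 0.974916
R(E) = exp(−0.0000074 × 8760) = 0.937232
Series (A and B): 0.824713 × 0.900216 = 0.742420
Parallel (C and D): 1 − (1 − 0.869219)(1 − 0.974916) = 0.996719
Series ([0.996719] and E): 0.996719 × 0.937232 = 0.934157
Parallel ([0.742420] and [0.934157]): 1 − (1 − 0.742420)(1 − 0.934157) = 0.9830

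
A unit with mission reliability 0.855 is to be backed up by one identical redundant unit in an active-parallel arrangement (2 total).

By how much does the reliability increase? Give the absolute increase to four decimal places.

R_before = 0.855
R_after = 1 − (1 − 0.855)^2 = 0.9790
ΔR = 0.9790 − 0.855 = 0.1240

0.1240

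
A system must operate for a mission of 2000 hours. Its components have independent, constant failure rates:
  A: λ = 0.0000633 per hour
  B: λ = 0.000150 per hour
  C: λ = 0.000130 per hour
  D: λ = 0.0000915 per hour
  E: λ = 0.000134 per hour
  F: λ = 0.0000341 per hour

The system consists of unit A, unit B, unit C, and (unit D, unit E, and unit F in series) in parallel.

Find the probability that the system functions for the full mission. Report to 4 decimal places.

0.9971

R(A) = exp(−0.0000633 × 2000) = 0.881086
R(B) = exp(−0.000150 × 2000) = 0.740818
R(C) = exp(−0.000130 × 2000) = 0.771052
R(D) = exp(−0.0000915 × 2000) = 0.832768
R(E) = exp(−0.000134 × 2000) = 0.764908
R(F) = exp(−0.0000341 × 2000) = 0.934074
Series (D, E, and F): 0.832768 × 0.764908 × 0.934074 = 0.594997
Parallel (A, B, C, and [0.594997]): 1 − (1 − 0.881086)(1 − 0.740818)(1 − 0.771052)(1 − 0.594997) = 0.9971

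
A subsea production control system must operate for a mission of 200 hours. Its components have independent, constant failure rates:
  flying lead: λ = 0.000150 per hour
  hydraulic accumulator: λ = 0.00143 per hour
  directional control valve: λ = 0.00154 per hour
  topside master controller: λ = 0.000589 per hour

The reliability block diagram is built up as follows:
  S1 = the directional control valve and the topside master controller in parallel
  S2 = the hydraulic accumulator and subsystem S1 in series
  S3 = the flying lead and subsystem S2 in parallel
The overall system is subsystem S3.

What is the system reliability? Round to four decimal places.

0.9920

R(flying lead) = exp(−0.000150 × 200) = 0.970446
R(hydraulic accumulator) = exp(−0.00143 × 200) = 0.751263
R(directional control valve) = exp(−0.00154 × 200) = 0.734915
R(topside master controller) = exp(−0.000589 × 200) = 0.888874
Parallel (directional control valve and topside master controller): 1 − (1 − 0.734915)(1 − 0.888874) = 0.970542
Series (hydraulic accumulator and [0.970542]): 0.751263 × 0.970542 = 0.729132
Parallel (flying lead and [0.729132]): 1 − (1 − 0.970446)(1 − 0.729132) = 0.9920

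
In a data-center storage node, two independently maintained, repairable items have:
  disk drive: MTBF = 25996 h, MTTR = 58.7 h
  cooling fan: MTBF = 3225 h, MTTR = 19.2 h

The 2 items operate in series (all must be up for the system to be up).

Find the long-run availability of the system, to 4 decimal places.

0.9918

A(disk drive) = MTBF/(MTBF+MTTR) = 25996/(25996+58.7) = 0.997747
A(cooling fan) = MTBF/(MTBF+MTTR) = 3225/(3225+19.2) = 0.994082
Series availability: 0.997747 × 0.994082 = 0.9918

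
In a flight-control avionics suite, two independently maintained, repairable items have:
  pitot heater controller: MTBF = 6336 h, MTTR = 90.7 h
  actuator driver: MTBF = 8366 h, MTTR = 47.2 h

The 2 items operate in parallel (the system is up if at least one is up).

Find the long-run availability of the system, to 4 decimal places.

0.9999

A(pitot heater controller) = MTBF/(MTBF+MTTR) = 6336/(6336+90.7) = 0.985887
A(actuator driver) = MTBF/(MTBF+MTTR) = 8366/(8366+47.2) = 0.994390
Parallel availability: 1 − (1 − 0.985887)(1 − 0.994390) = 0.9999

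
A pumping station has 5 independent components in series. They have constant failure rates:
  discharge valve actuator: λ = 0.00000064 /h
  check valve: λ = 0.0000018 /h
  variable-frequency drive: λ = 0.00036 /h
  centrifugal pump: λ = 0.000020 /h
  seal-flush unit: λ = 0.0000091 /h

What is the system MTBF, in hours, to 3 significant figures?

2550

Series of exponential components: λ_sys = Σ λ_i
λ_sys = 0.00000064 + 0.0000018 + 0.00036 + 0.000020 + 0.0000091 = 3.9154e-04 /h
MTBF = 1 / λ_sys = 2550 h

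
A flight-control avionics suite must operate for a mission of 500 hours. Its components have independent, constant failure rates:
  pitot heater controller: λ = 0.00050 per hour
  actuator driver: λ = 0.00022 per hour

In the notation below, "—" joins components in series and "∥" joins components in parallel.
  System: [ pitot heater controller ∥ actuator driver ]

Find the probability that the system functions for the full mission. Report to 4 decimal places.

R(pitot heater controller) = exp(−0.00050 × 500) = 0.778801
R(actuator driver) = exp(−0.00022 × 500) = 0.895834
Parallel (pitot heater controller and actuator driver): 1 − (1 − 0.778801)(1 − 0.895834) = 0.9770

0.9770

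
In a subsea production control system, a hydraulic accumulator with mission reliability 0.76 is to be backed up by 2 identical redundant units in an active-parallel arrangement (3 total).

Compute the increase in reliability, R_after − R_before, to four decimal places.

0.2262

R_before = 0.76
R_after = 1 − (1 − 0.76)^3 = 0.9862
ΔR = 0.9862 − 0.76 = 0.2262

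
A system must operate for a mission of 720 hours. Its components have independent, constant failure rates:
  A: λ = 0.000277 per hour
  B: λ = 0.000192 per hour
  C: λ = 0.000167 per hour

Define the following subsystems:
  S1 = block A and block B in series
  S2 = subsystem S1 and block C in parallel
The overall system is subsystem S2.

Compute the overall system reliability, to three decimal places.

R(A) = exp(−0.000277 × 720) = 0.81919
R(B) = exp(−0.000192 × 720) = 0.87089
R(C) = exp(−0.000167 × 720) = 0.88671
Series (A and B): 0.81919 × 0.87089 = 0.71342
Parallel ([0.71342] and C): 1 − (1 − 0.71342)(1 − 0.88671) = 0.968

0.968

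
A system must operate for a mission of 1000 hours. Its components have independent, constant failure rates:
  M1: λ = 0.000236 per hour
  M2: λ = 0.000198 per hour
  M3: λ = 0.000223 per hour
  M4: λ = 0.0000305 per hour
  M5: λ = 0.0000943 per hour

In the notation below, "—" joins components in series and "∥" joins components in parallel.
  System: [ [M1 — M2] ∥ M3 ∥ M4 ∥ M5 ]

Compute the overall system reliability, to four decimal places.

R(M1) = exp(−0.000236 × 1000) = 0.789781
R(M2) = exp(−0.000198 × 1000) = 0.820370
R(M3) = exp(−0.000223 × 1000) = 0.800115
R(M4) = exp(−0.0000305 × 1000) = 0.969960
R(M5) = exp(−0.0000943 × 1000) = 0.910010
Series (M1 and M2): 0.789781 × 0.820370 = 0.647913
Parallel ([0.647913], M3, M4, and M5): 1 − (1 − 0.647913)(1 − 0.800115)(1 − 0.969960)(1 − 0.910010) = 0.9998

0.9998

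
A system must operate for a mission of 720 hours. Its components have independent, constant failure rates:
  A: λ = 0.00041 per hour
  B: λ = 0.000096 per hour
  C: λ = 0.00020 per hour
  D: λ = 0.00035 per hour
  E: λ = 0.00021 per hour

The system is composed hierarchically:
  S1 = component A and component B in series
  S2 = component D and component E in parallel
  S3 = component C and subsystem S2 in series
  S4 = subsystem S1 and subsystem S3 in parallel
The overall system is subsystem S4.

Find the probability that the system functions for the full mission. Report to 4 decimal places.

R(A) = exp(−0.00041 × 720) = 0.744383
R(B) = exp(−0.000096 × 720) = 0.933215
R(C) = exp(−0.00020 × 720) = 0.865888
R(D) = exp(−0.00035 × 720) = 0.777245
R(E) = exp(−0.00021 × 720) = 0.859676
Series (A and B): 0.744383 × 0.933215 = 0.694669
Parallel (D and E): 1 − (1 − 0.777245)(1 − 0.859676) = 0.968742
Series (C and [0.968742]): 0.865888 × 0.968742 = 0.838822
Parallel ([0.694669] and [0.838822]): 1 − (1 − 0.694669)(1 − 0.838822) = 0.9508

0.9508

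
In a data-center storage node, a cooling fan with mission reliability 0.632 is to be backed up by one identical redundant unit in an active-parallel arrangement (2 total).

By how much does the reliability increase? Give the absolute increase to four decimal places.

R_before = 0.632
R_after = 1 − (1 − 0.632)^2 = 0.8646
ΔR = 0.8646 − 0.632 = 0.2326

0.2326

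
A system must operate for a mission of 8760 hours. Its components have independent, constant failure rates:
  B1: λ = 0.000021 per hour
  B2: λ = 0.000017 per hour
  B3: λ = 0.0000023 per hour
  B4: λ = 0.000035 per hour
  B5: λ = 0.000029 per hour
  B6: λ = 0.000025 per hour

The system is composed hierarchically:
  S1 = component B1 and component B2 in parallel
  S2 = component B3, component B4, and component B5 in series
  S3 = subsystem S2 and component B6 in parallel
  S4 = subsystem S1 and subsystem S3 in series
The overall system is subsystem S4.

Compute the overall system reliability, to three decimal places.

R(B1) = exp(−0.000021 × 8760) = 0.83197
R(B2) = exp(−0.000017 × 8760) = 0.86164
R(B3) = exp(−0.0000023 × 8760) = 0.98005
R(B4) = exp(−0.000035 × 8760) = 0.73594
R(B5) = exp(−0.000029 × 8760) = 0.77566
R(B6) = exp(−0.000025 × 8760) = 0.80332
Parallel (B1 and B2): 1 − (1 − 0.83197)(1 − 0.86164) = 0.97675
Series (B3, B4, and B5): 0.98005 × 0.73594 × 0.77566 = 0.55945
Parallel ([0.55945] and B6): 1 − (1 − 0.55945)(1 − 0.80332) = 0.91335
Series ([0.97675] and [0.91335]): 0.97675 × 0.91335 = 0.892

0.892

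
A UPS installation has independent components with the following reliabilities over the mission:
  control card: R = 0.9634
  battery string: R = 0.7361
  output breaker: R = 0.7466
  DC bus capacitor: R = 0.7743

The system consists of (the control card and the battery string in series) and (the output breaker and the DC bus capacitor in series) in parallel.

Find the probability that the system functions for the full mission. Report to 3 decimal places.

Series (control card and battery string): 0.96340 × 0.73610 = 0.70916
Series (output breaker and DC bus capacitor): 0.74660 × 0.77430 = 0.57809
Parallel ([0.70916] and [0.57809]): 1 − (1 − 0.70916)(1 − 0.57809) = 0.877

0.877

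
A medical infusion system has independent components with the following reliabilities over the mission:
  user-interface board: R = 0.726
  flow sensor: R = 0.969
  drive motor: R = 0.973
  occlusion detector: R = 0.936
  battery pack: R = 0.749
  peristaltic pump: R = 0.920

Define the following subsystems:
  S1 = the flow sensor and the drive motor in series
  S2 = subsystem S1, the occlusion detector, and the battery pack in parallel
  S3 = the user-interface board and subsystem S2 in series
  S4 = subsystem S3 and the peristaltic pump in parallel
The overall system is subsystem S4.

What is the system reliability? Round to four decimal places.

Series (flow sensor and drive motor): 0.969000 × 0.973000 = 0.942837
Parallel ([0.942837], occlusion detector, and battery pack): 1 − (1 − 0.942837)(1 − 0.936000)(1 − 0.749000) = 0.999082
Series (user-interface board and [0.999082]): 0.726000 × 0.999082 = 0.725334
Parallel ([0.725334] and peristaltic pump): 1 − (1 − 0.725334)(1 − 0.920000) = 0.9780

0.9780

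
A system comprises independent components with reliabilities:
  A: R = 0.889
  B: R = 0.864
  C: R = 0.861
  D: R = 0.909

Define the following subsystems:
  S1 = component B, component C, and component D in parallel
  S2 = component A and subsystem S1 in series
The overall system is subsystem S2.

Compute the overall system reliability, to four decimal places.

0.8875

Parallel (B, C, and D): 1 − (1 − 0.864000)(1 − 0.861000)(1 − 0.909000) = 0.998280
Series (A and [0.998280]): 0.889000 × 0.998280 = 0.8875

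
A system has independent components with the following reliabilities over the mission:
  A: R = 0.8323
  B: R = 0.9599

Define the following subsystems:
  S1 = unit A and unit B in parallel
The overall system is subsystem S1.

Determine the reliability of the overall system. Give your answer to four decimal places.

0.9933

Parallel (A and B): 1 − (1 − 0.832300)(1 − 0.959900) = 0.9933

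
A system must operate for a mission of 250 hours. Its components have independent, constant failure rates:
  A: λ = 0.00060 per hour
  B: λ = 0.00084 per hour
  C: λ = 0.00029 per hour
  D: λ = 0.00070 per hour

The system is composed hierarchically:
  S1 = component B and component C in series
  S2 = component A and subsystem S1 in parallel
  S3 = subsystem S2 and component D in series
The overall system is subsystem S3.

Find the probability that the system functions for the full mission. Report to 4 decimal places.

R(A) = exp(−0.00060 × 250) = 0.860708
R(B) = exp(−0.00084 × 250) = 0.810584
R(C) = exp(−0.00029 × 250) = 0.930066
R(D) = exp(−0.00070 × 250) = 0.839457
Series (B and C): 0.810584 × 0.930066 = 0.753897
Parallel (A and [0.753897]): 1 − (1 − 0.860708)(1 − 0.753897) = 0.965720
Series ([0.965720] and D): 0.965720 × 0.839457 = 0.8107

0.8107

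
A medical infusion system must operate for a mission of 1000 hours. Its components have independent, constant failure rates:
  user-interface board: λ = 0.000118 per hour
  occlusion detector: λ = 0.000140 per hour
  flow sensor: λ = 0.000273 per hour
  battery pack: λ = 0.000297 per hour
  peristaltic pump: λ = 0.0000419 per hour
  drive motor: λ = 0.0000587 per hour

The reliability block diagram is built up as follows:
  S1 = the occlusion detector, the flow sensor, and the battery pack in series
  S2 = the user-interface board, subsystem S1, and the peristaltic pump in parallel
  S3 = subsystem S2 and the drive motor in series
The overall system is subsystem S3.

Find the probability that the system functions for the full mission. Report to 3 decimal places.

R(user-interface board) = exp(−0.000118 × 1000) = 0.88870
R(occlusion detector) = exp(−0.000140 × 1000) = 0.86936
R(flow sensor) = exp(−0.000273 × 1000) = 0.76109
R(battery pack) = exp(−0.000297 × 1000) = 0.74304
R(peristaltic pump) = exp(−0.0000419 × 1000) = 0.95897
R(drive motor) = exp(−0.0000587 × 1000) = 0.94299
Series (occlusion detector, flow sensor, and battery pack): 0.86936 × 0.76109 × 0.74304 = 0.49164
Parallel (user-interface board, [0.49164], and peristaltic pump): 1 − (1 − 0.88870)(1 − 0.49164)(1 − 0.95897) = 0.99768
Series ([0.99768] and drive motor): 0.99768 × 0.94299 = 0.941

0.941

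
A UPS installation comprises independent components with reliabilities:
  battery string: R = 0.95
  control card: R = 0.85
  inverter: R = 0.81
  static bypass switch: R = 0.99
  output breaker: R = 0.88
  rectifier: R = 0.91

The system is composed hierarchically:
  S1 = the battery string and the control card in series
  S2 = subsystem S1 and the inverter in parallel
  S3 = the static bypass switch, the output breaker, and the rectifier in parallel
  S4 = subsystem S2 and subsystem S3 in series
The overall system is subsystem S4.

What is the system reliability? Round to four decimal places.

0.9633

Series (battery string and control card): 0.950000 × 0.850000 = 0.807500
Parallel ([0.807500] and inverter): 1 − (1 − 0.807500)(1 − 0.810000) = 0.963425
Parallel (static bypass switch, output breaker, and rectifier): 1 − (1 − 0.990000)(1 − 0.880000)(1 − 0.910000) = 0.999892
Series ([0.963425] and [0.999892]): 0.963425 × 0.999892 = 0.9633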